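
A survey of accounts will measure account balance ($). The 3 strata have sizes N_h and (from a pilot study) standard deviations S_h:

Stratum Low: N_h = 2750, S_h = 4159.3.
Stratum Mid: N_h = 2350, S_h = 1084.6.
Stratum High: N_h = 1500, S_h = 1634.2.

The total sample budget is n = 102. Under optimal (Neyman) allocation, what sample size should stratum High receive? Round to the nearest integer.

Neyman allocation: n_h = n · N_h S_h / Σ N_i S_i, with n = 102.
  stratum Low: N_h·S_h = 2750·4159.3 = 11438075.00
  stratum Mid: N_h·S_h = 2350·1084.6 = 2548810.00
  stratum High: N_h·S_h = 1500·1634.2 = 2451300.00
Σ N_h S_h = 16438185.00
n for stratum High = 102·2451300.00/16438185.00 = 15.210 → 15

15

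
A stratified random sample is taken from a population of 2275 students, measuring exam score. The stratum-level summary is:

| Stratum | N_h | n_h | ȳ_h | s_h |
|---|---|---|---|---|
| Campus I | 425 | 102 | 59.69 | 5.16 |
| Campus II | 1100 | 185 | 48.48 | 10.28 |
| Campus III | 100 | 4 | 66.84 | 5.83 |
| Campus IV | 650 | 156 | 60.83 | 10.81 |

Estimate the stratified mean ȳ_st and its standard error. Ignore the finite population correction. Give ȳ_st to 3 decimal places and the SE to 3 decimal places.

ȳ_st = Σ W_h ȳ_h = (425·59.69 + 1100·48.48 + 100·66.84 + 650·60.83)/2275 = 54.90978
V̂(ȳ_st) = Σ W_h² s_h²/n_h, with W_h = N_h/N and N = 2275:
  stratum Campus I: (425/2275)²·5.16²/102 = 0.00910991
  stratum Campus II: (1100/2275)²·10.28²/185 = 0.133548
  stratum Campus III: (100/2275)²·5.83²/4 = 0.0164178
  stratum Campus IV: (650/2275)²·10.81²/156 = 0.0611492
V̂(ȳ_st) = 0.220225
SE(ȳ_st) = √0.220225 = 0.469281

ȳ_st ≈ 54.910, SE ≈ 0.469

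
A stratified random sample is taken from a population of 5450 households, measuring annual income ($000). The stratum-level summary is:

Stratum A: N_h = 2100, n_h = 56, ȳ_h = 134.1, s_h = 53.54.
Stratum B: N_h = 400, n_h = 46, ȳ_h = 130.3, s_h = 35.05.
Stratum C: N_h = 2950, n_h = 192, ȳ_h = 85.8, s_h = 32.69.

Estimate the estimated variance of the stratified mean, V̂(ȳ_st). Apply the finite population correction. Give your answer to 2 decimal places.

V̂(ȳ_st) ≈ 9.05

V̂(ȳ_st) = Σ W_h² (1 − n_h/N_h) s_h²/n_h, with W_h = N_h/N and N = 5450:
  stratum A: (2100/5450)²·(1 − 56/2100)·53.54²/56 = 7.39735
  stratum B: (400/5450)²·(1 − 46/400)·35.05²/46 = 0.127318
  stratum C: (2950/5450)²·(1 − 192/2950)·32.69²/192 = 1.52459
V̂(ȳ_st) = 9.04925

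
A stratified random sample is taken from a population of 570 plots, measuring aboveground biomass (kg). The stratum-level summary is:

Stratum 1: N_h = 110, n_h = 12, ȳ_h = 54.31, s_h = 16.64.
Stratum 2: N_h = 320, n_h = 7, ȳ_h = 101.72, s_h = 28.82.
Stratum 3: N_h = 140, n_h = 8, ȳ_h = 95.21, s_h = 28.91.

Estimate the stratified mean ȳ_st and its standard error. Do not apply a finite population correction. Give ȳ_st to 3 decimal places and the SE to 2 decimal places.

ȳ_st = Σ W_h ȳ_h = (110·54.31 + 320·101.72 + 140·95.21)/570 = 90.97175
V̂(ȳ_st) = Σ W_h² s_h²/n_h, with W_h = N_h/N and N = 570:
  stratum 1: (110/570)²·16.64²/12 = 0.859332
  stratum 2: (320/570)²·28.82²/7 = 37.3973
  stratum 3: (140/570)²·28.91²/8 = 6.3025
V̂(ȳ_st) = 44.5591
SE(ȳ_st) = √44.5591 = 6.67526

ȳ_st ≈ 90.972, SE ≈ 6.68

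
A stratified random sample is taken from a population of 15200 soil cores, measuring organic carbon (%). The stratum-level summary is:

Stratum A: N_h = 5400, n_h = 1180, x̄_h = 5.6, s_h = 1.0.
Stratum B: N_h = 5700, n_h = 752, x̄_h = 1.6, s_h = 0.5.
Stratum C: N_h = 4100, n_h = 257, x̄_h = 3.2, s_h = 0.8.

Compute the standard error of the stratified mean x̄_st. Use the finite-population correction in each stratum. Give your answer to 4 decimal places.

SE(x̄_st) ≈ 0.0171

V̂(x̄_st) = Σ W_h² (1 − n_h/N_h) s_h²/n_h, with W_h = N_h/N and N = 15200:
  stratum A: (5400/15200)²·(1 − 1180/5400)·1.0²/1180 = 8.35867e-05
  stratum B: (5700/15200)²·(1 − 752/5700)·0.5²/752 = 4.05826e-05
  stratum C: (4100/15200)²·(1 − 257/4100)·0.8²/257 = 0.00016983
V̂(x̄_st) = 0.000293999
SE(x̄_st) = √0.000293999 = 0.0171464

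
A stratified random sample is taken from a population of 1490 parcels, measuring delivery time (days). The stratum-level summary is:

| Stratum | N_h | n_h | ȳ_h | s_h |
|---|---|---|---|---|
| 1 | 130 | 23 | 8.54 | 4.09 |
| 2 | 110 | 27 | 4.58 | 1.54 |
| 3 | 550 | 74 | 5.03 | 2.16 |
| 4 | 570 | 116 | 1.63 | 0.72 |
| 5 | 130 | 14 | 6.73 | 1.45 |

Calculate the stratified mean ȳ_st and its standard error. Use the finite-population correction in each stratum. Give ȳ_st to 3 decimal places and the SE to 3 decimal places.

ȳ_st = Σ W_h ȳ_h = (130·8.54 + 110·4.58 + 550·5.03 + 570·1.63 + 130·6.73)/1490 = 4.15067
V̂(ȳ_st) = Σ W_h² (1 − n_h/N_h) s_h²/n_h, with W_h = N_h/N and N = 1490:
  stratum 1: (130/1490)²·(1 − 23/130)·4.09²/23 = 0.00455694
  stratum 2: (110/1490)²·(1 − 27/110)·1.54²/27 = 0.000361223
  stratum 3: (550/1490)²·(1 − 74/550)·2.16²/74 = 0.00743486
  stratum 4: (570/1490)²·(1 − 116/570)·0.72²/116 = 0.000520913
  stratum 5: (130/1490)²·(1 − 14/130)·1.45²/14 = 0.00102009
V̂(ȳ_st) = 0.013894
SE(ȳ_st) = √0.013894 = 0.117873

ȳ_st ≈ 4.151, SE ≈ 0.118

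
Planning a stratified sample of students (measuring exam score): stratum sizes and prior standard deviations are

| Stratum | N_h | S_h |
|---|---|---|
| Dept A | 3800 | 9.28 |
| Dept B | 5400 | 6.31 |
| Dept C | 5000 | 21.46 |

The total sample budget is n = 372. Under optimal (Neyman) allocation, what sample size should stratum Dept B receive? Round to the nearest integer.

72

Neyman allocation: n_h = n · N_h S_h / Σ N_i S_i, with n = 372.
  stratum Dept A: N_h·S_h = 3800·9.28 = 35264.00
  stratum Dept B: N_h·S_h = 5400·6.31 = 34074.00
  stratum Dept C: N_h·S_h = 5000·21.46 = 107300.00
Σ N_h S_h = 176638.00
n for stratum Dept B = 372·34074.00/176638.00 = 71.760 → 72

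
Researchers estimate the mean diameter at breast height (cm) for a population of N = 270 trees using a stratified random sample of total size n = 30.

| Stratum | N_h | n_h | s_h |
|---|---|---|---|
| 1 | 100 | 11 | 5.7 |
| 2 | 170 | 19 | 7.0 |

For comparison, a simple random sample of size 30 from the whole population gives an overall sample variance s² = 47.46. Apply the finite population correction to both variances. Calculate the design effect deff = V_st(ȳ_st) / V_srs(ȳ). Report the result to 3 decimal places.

deff ≈ 0.902

V̂(ȳ_st) = Σ W_h² (1 − n_h/N_h) s_h²/n_h, with W_h = N_h/N and N = 270:
  stratum 1: (100/270)²·(1 − 11/100)·5.7²/11 = 0.360595
  stratum 2: (170/270)²·(1 − 19/170)·7.0²/19 = 0.908115
V_st = 1.26871
V_srs = (1 − 30/270)·47.46/30 = 1.40622
deff = V_st / V_srs = 1.26871/1.40622 = 0.9022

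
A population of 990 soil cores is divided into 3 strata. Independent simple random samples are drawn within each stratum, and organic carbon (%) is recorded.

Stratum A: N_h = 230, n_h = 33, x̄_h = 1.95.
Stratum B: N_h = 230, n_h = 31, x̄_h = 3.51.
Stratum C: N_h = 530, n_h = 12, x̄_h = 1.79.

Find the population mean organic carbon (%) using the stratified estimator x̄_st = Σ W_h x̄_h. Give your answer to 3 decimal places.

x̄_st ≈ 2.227

N = Σ N_h = 990. Stratum weights W_h = N_h/N.
x̄_st = (230·1.95 + 230·3.51 + 530·1.79) / 990 = 2.22677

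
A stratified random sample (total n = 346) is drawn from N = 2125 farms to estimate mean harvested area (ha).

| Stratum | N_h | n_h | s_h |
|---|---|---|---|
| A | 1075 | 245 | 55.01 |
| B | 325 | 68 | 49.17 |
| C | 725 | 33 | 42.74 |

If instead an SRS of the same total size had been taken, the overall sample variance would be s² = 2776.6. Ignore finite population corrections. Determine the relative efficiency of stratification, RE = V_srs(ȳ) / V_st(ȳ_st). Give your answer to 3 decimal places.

V̂(ȳ_st) = Σ W_h² s_h²/n_h, with W_h = N_h/N and N = 2125:
  stratum A: (1075/2125)²·55.01²/245 = 3.16094
  stratum B: (325/2125)²·49.17²/68 = 0.83165
  stratum C: (725/2125)²·42.74²/33 = 6.44337
V_st = 10.436
V_srs = s²/n = 2776.6/346 = 8.02486
Relative efficiency = V_srs / V_st = 8.02486/10.436 = 0.7690

RE ≈ 0.769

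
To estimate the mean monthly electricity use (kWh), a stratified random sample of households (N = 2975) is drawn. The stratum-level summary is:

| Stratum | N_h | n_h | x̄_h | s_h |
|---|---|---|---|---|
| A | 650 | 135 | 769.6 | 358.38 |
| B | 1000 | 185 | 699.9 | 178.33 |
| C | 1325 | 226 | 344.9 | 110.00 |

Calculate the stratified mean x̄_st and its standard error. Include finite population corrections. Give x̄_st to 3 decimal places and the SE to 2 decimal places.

x̄_st ≈ 557.019, SE ≈ 7.79

x̄_st = Σ W_h x̄_h = (650·769.6 + 1000·699.9 + 1325·344.9)/2975 = 557.01933
V̂(x̄_st) = Σ W_h² (1 − n_h/N_h) s_h²/n_h, with W_h = N_h/N and N = 2975:
  stratum A: (650/2975)²·(1 − 135/650)·358.38²/135 = 35.9833
  stratum B: (1000/2975)²·(1 − 185/1000)·178.33²/185 = 15.8293
  stratum C: (1325/2975)²·(1 − 226/1325)·110.00²/226 = 8.8088
V̂(x̄_st) = 60.6213
SE(x̄_st) = √60.6213 = 7.78597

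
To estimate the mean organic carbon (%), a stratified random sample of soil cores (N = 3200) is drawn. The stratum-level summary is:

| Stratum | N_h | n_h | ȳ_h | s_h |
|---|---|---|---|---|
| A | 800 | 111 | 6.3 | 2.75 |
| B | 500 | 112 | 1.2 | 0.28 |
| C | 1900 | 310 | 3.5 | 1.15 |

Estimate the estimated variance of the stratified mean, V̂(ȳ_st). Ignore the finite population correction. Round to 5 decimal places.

V̂(ȳ_st) = Σ W_h² s_h²/n_h, with W_h = N_h/N and N = 3200:
  stratum A: (800/3200)²·2.75²/111 = 0.00425816
  stratum B: (500/3200)²·0.28²/112 = 1.70898e-05
  stratum C: (1900/3200)²·1.15²/310 = 0.00150398
V̂(ȳ_st) = 0.00577923

V̂(ȳ_st) ≈ 0.00578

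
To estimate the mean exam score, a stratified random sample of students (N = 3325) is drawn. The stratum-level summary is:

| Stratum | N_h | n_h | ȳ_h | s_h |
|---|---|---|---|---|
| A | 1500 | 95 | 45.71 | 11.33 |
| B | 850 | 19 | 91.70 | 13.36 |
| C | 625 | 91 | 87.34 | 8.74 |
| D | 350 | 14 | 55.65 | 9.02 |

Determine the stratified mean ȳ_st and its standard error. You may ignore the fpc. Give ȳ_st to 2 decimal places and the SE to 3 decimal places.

ȳ_st = Σ W_h ȳ_h = (1500·45.71 + 850·91.70 + 625·87.34 + 350·55.65)/3325 = 66.33835
V̂(ȳ_st) = Σ W_h² s_h²/n_h, with W_h = N_h/N and N = 3325:
  stratum A: (1500/3325)²·11.33²/95 = 0.275002
  stratum B: (850/3325)²·13.36²/19 = 0.613923
  stratum C: (625/3325)²·8.74²/91 = 0.0296591
  stratum D: (350/3325)²·9.02²/14 = 0.0643929
V̂(ȳ_st) = 0.982977
SE(ȳ_st) = √0.982977 = 0.991452

ȳ_st ≈ 66.34, SE ≈ 0.991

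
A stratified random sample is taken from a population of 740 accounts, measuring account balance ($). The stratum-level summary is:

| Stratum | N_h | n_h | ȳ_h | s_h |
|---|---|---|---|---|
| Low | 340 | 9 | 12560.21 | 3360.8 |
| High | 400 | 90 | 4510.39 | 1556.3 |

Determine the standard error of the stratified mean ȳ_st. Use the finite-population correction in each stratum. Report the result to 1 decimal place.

V̂(ȳ_st) = Σ W_h² (1 − n_h/N_h) s_h²/n_h, with W_h = N_h/N and N = 740:
  stratum Low: (340/740)²·(1 − 9/340)·3360.8²/9 = 257921
  stratum High: (400/740)²·(1 − 90/400)·1556.3²/90 = 6094
V̂(ȳ_st) = 264015
SE(ȳ_st) = √264015 = 513.824

SE(ȳ_st) ≈ 513.8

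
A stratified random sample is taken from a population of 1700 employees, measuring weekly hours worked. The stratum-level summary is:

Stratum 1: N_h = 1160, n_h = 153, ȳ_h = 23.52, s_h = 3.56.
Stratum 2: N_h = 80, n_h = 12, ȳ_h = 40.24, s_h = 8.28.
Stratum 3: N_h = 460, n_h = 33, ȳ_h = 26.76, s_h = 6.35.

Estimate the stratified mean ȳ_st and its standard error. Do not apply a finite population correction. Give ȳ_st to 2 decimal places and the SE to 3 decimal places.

ȳ_st = Σ W_h ȳ_h = (1160·23.52 + 80·40.24 + 460·26.76)/1700 = 25.18353
V̂(ȳ_st) = Σ W_h² s_h²/n_h, with W_h = N_h/N and N = 1700:
  stratum 1: (1160/1700)²·3.56²/153 = 0.038568
  stratum 2: (80/1700)²·8.28²/12 = 0.0126521
  stratum 3: (460/1700)²·6.35²/33 = 0.0894646
V̂(ȳ_st) = 0.140685
SE(ȳ_st) = √0.140685 = 0.37508

ȳ_st ≈ 25.18, SE ≈ 0.375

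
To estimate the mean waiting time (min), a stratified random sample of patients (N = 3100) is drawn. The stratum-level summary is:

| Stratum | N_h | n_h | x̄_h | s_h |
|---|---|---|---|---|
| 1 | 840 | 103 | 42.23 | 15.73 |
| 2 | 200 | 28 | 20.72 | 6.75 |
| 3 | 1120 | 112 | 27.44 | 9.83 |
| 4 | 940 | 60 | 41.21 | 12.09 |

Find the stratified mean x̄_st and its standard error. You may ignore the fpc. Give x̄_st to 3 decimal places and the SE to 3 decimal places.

x̄_st = Σ W_h x̄_h = (840·42.23 + 200·20.72 + 1120·27.44 + 940·41.21)/3100 = 35.18948
V̂(x̄_st) = Σ W_h² s_h²/n_h, with W_h = N_h/N and N = 3100:
  stratum 1: (840/3100)²·15.73²/103 = 0.176382
  stratum 2: (200/3100)²·6.75²/28 = 0.00677308
  stratum 3: (1120/3100)²·9.83²/112 = 0.112616
  stratum 4: (940/3100)²·12.09²/60 = 0.223993
V̂(x̄_st) = 0.519765
SE(x̄_st) = √0.519765 = 0.720947

x̄_st ≈ 35.189, SE ≈ 0.721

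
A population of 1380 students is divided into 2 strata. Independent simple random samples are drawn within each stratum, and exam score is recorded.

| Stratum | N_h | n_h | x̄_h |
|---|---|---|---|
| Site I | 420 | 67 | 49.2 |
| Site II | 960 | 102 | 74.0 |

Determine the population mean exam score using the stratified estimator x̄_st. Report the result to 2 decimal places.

N = Σ N_h = 1380. Stratum weights W_h = N_h/N.
x̄_st = (420·49.2 + 960·74.0) / 1380 = 66.4522

x̄_st ≈ 66.45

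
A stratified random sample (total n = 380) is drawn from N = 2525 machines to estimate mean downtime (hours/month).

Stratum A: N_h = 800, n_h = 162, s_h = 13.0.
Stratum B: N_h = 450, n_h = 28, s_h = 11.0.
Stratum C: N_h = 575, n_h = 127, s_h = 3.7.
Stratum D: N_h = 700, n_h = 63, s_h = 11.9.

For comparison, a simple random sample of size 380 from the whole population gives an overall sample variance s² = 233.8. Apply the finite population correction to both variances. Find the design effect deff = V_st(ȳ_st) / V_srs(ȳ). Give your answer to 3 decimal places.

V̂(ȳ_st) = Σ W_h² (1 − n_h/N_h) s_h²/n_h, with W_h = N_h/N and N = 2525:
  stratum A: (800/2525)²·(1 − 162/800)·13.0²/162 = 0.0835141
  stratum B: (450/2525)²·(1 − 28/450)·11.0²/28 = 0.128715
  stratum C: (575/2525)²·(1 − 127/575)·3.7²/127 = 0.00435535
  stratum D: (700/2525)²·(1 − 63/700)·11.9²/63 = 0.157206
V_st = 0.37379
V_srs = (1 − 380/2525)·233.8/380 = 0.522669
deff = V_st / V_srs = 0.37379/0.522669 = 0.7152

deff ≈ 0.715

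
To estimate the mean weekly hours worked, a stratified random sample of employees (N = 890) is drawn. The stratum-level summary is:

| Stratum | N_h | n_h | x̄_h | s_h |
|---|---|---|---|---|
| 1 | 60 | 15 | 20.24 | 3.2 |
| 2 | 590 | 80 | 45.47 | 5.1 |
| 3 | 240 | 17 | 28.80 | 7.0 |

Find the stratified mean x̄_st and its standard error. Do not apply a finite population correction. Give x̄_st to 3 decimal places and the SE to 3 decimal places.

x̄_st ≈ 39.274, SE ≈ 0.596

x̄_st = Σ W_h x̄_h = (60·20.24 + 590·45.47 + 240·28.80)/890 = 39.27382
V̂(x̄_st) = Σ W_h² s_h²/n_h, with W_h = N_h/N and N = 890:
  stratum 1: (60/890)²·3.2²/15 = 0.00310264
  stratum 2: (590/890)²·5.1²/80 = 0.142881
  stratum 3: (240/890)²·7.0²/17 = 0.209599
V̂(x̄_st) = 0.355583
SE(x̄_st) = √0.355583 = 0.596308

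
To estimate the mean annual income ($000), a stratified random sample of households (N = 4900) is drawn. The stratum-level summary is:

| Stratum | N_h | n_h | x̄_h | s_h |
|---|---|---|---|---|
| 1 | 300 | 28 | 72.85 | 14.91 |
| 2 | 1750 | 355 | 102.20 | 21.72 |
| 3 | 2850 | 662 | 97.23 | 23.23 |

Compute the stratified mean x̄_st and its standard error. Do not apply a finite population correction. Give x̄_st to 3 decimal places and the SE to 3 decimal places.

x̄_st ≈ 97.512, SE ≈ 0.689

x̄_st = Σ W_h x̄_h = (300·72.85 + 1750·102.20 + 2850·97.23)/4900 = 97.51235
V̂(x̄_st) = Σ W_h² s_h²/n_h, with W_h = N_h/N and N = 4900:
  stratum 1: (300/4900)²·14.91²/28 = 0.029761
  stratum 2: (1750/4900)²·21.72²/355 = 0.169502
  stratum 3: (2850/4900)²·23.23²/662 = 0.275764
V̂(x̄_st) = 0.475027
SE(x̄_st) = √0.475027 = 0.689222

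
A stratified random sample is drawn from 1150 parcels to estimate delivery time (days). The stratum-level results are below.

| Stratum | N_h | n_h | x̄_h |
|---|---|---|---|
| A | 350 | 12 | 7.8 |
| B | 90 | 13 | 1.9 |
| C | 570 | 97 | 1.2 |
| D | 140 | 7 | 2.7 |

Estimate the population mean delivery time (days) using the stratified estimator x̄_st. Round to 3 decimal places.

N = Σ N_h = 1150. Stratum weights W_h = N_h/N.
x̄_st = (350·7.8 + 90·1.9 + 570·1.2 + 140·2.7) / 1150 = 3.44609

x̄_st ≈ 3.446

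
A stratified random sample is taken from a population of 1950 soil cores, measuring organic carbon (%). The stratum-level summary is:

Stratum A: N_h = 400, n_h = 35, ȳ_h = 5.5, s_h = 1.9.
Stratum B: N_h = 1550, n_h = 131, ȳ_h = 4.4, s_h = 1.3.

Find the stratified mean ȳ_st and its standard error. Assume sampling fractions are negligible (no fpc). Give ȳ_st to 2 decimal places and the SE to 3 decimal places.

ȳ_st = Σ W_h ȳ_h = (400·5.5 + 1550·4.4)/1950 = 4.62564
V̂(ȳ_st) = Σ W_h² s_h²/n_h, with W_h = N_h/N and N = 1950:
  stratum A: (400/1950)²·1.9²/35 = 0.00434
  stratum B: (1550/1950)²·1.3²/131 = 0.00815098
V̂(ȳ_st) = 0.012491
SE(ȳ_st) = √0.012491 = 0.111763

ȳ_st ≈ 4.63, SE ≈ 0.112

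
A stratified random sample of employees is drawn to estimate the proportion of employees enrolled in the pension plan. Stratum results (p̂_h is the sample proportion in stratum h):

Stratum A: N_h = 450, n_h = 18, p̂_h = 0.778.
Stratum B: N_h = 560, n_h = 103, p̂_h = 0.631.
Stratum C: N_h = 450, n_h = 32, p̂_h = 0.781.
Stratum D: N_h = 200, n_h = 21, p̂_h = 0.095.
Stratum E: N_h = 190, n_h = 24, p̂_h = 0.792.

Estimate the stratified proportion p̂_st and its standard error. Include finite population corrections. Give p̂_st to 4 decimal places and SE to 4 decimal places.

p̂_st ≈ 0.6618, SE ≈ 0.0341

N = 1850; stratum weights W_h = N_h/N.
p̂_st = Σ W_h p̂_h = (450·0.778 + 560·0.631 + 450·0.781 + 200·0.095 + 190·0.792)/1850 = 0.66183
V̂(p̂_st) = Σ W_h² (1 − n_h/N_h) p̂_h(1−p̂_h)/(n_h−1):
  stratum A: (450/1850)²·(1 − 18/450)·0.778·0.222/17 = 0.000577081
  stratum B: (560/1850)²·(1 − 103/560)·0.631·0.369/102 = 0.000170693
  stratum C: (450/1850)²·(1 − 32/450)·0.781·0.219/31 = 0.000303235
  stratum D: (200/1850)²·(1 − 21/200)·0.095·0.905/20 = 4.49657e-05
  stratum E: (190/1850)²·(1 − 24/190)·0.792·0.208/23 = 6.60053e-05
V̂(p̂_st) = 0.00116198; SE = √V̂ = 0.0340878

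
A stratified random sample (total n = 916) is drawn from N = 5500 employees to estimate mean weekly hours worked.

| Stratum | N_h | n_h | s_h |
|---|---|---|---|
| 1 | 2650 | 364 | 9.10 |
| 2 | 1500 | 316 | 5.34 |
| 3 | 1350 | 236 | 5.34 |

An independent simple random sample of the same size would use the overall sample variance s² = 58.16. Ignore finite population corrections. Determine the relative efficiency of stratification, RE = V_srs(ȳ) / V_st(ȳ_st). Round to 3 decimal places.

RE ≈ 0.950

V̂(ȳ_st) = Σ W_h² s_h²/n_h, with W_h = N_h/N and N = 5500:
  stratum 1: (2650/5500)²·9.10²/364 = 0.0528138
  stratum 2: (1500/5500)²·5.34²/316 = 0.00671201
  stratum 3: (1350/5500)²·5.34²/236 = 0.00727969
V_st = 0.0668055
V_srs = s²/n = 58.16/916 = 0.0634934
Relative efficiency = V_srs / V_st = 0.0634934/0.0668055 = 0.9504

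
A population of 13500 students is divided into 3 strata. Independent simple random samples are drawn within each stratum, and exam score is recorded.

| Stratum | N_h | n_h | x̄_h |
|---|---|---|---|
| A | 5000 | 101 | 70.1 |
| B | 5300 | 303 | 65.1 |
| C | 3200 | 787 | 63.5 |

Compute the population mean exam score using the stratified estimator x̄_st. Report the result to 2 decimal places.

N = Σ N_h = 13500. Stratum weights W_h = N_h/N.
x̄_st = (5000·70.1 + 5300·65.1 + 3200·63.5) / 13500 = 66.5726

x̄_st ≈ 66.57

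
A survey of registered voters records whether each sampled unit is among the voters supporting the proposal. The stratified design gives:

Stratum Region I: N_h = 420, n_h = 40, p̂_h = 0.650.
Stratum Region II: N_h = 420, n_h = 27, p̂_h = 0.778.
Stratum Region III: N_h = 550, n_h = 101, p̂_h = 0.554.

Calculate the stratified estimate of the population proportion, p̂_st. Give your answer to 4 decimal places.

N = 1390; stratum weights W_h = N_h/N.
p̂_st = Σ W_h p̂_h = (420·0.650 + 420·0.778 + 550·0.554)/1390 = 0.65069

p̂_st ≈ 0.6507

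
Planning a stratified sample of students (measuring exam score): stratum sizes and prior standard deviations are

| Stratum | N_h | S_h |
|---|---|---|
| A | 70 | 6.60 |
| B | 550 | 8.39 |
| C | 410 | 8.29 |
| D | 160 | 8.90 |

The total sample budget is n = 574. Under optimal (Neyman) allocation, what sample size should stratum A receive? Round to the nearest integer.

Neyman allocation: n_h = n · N_h S_h / Σ N_i S_i, with n = 574.
  stratum A: N_h·S_h = 70·6.60 = 462.00
  stratum B: N_h·S_h = 550·8.39 = 4614.50
  stratum C: N_h·S_h = 410·8.29 = 3398.90
  stratum D: N_h·S_h = 160·8.90 = 1424.00
Σ N_h S_h = 9899.40
n for stratum A = 574·462.00/9899.40 = 26.788 → 27

27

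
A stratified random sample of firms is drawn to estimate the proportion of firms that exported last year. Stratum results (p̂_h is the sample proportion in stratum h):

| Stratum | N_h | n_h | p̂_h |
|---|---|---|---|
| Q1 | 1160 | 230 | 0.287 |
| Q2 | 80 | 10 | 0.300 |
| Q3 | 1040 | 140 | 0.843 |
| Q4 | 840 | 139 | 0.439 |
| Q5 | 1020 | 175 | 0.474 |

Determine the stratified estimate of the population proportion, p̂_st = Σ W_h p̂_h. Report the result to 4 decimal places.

p̂_st ≈ 0.5038

N = 4140; stratum weights W_h = N_h/N.
p̂_st = Σ W_h p̂_h = (1160·0.287 + 80·0.300 + 1040·0.843 + 840·0.439 + 1020·0.474)/4140 = 0.50384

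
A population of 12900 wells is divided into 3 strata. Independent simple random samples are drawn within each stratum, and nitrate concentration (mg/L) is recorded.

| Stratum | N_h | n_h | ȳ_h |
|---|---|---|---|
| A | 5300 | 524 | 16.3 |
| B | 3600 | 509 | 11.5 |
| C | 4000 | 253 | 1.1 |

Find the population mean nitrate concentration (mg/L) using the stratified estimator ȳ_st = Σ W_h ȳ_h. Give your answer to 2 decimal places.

ȳ_st ≈ 10.25

N = Σ N_h = 12900. Stratum weights W_h = N_h/N.
ȳ_st = (5300·16.3 + 3600·11.5 + 4000·1.1) / 12900 = 10.2473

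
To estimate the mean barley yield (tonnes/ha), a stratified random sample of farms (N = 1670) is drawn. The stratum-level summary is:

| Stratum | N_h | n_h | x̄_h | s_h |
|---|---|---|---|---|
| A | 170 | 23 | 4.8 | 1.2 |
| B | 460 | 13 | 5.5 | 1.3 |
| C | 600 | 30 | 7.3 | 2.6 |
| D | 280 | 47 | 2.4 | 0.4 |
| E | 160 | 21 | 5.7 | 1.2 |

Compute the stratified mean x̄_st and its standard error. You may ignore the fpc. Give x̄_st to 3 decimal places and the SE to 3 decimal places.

x̄_st ≈ 5.575, SE ≈ 0.201

x̄_st = Σ W_h x̄_h = (170·4.8 + 460·5.5 + 600·7.3 + 280·2.4 + 160·5.7)/1670 = 5.57485
V̂(x̄_st) = Σ W_h² s_h²/n_h, with W_h = N_h/N and N = 1670:
  stratum A: (170/1670)²·1.2²/23 = 0.000648783
  stratum B: (460/1670)²·1.3²/13 = 0.00986339
  stratum C: (600/1670)²·2.6²/30 = 0.0290867
  stratum D: (280/1670)²·0.4²/47 = 9.56985e-05
  stratum E: (160/1670)²·1.2²/21 = 0.000629434
V̂(x̄_st) = 0.040324
SE(x̄_st) = √0.040324 = 0.200808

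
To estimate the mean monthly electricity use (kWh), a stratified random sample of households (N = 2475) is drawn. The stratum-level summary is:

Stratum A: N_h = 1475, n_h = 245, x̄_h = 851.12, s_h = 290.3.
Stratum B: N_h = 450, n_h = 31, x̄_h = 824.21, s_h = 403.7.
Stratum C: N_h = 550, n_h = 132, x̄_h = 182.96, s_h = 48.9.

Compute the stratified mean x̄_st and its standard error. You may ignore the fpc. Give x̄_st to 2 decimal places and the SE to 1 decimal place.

x̄_st = Σ W_h x̄_h = (1475·851.12 + 450·824.21 + 550·182.96)/2475 = 697.74727
V̂(x̄_st) = Σ W_h² s_h²/n_h, with W_h = N_h/N and N = 2475:
  stratum A: (1475/2475)²·290.3²/245 = 122.169
  stratum B: (450/2475)²·403.7²/31 = 173.792
  stratum C: (550/2475)²·48.9²/132 = 0.894579
V̂(x̄_st) = 296.856
SE(x̄_st) = √296.856 = 17.2295

x̄_st ≈ 697.75, SE ≈ 17.2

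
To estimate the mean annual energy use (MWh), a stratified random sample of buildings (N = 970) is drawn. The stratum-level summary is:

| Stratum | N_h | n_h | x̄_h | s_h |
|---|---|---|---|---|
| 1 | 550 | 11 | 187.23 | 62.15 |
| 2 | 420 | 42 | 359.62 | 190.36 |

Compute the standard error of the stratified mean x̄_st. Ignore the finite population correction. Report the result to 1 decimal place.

SE(x̄_st) ≈ 16.6

V̂(x̄_st) = Σ W_h² s_h²/n_h, with W_h = N_h/N and N = 970:
  stratum 1: (550/970)²·62.15²/11 = 112.894
  stratum 2: (420/970)²·190.36²/42 = 161.755
V̂(x̄_st) = 274.649
SE(x̄_st) = √274.649 = 16.5725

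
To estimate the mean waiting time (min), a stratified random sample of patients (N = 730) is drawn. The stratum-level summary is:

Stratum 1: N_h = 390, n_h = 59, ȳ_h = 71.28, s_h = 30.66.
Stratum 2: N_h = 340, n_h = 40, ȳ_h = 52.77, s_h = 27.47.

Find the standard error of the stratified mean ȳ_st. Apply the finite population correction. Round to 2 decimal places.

V̂(ȳ_st) = Σ W_h² (1 − n_h/N_h) s_h²/n_h, with W_h = N_h/N and N = 730:
  stratum 1: (390/730)²·(1 − 59/390)·30.66²/59 = 3.85957
  stratum 2: (340/730)²·(1 − 40/340)·27.47²/40 = 3.61087
V̂(ȳ_st) = 7.47044
SE(ȳ_st) = √7.47044 = 2.73321

SE(ȳ_st) ≈ 2.73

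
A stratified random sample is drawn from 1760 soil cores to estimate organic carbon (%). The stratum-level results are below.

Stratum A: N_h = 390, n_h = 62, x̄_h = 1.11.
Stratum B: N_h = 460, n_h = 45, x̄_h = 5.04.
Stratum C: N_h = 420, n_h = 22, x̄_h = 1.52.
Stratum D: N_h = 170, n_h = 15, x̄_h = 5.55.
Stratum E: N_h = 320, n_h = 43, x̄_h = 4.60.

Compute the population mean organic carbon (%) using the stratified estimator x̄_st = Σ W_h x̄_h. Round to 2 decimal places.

N = Σ N_h = 1760. Stratum weights W_h = N_h/N.
x̄_st = (390·1.11 + 460·5.04 + 420·1.52 + 170·5.55 + 320·4.60) / 1760 = 3.2984

x̄_st ≈ 3.30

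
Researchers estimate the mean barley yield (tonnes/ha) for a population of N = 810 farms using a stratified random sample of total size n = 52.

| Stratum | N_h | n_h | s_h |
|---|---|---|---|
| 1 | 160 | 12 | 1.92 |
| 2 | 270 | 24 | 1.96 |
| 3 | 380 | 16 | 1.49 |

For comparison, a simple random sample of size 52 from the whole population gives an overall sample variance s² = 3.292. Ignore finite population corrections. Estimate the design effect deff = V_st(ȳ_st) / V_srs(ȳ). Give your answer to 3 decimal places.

V̂(ȳ_st) = Σ W_h² s_h²/n_h, with W_h = N_h/N and N = 810:
  stratum 1: (160/810)²·1.92²/12 = 0.0119865
  stratum 2: (270/810)²·1.96²/24 = 0.0177852
  stratum 3: (380/810)²·1.49²/16 = 0.0305386
V_st = 0.0603103
V_srs = s²/n = 3.292/52 = 0.0633077
deff = V_st / V_srs = 0.0603103/0.0633077 = 0.9527

deff ≈ 0.953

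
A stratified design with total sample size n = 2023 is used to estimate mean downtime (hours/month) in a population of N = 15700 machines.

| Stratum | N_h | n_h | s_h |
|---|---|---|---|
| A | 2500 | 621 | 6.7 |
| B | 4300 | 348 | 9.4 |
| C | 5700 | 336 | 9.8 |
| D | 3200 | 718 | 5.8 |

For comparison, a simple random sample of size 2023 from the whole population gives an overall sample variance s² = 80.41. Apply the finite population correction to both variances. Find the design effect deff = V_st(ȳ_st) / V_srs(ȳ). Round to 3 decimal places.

deff ≈ 1.613

V̂(ȳ_st) = Σ W_h² (1 − n_h/N_h) s_h²/n_h, with W_h = N_h/N and N = 15700:
  stratum A: (2500/15700)²·(1 − 621/2500)·6.7²/621 = 0.00137761
  stratum B: (4300/15700)²·(1 − 348/4300)·9.4²/348 = 0.017505
  stratum C: (5700/15700)²·(1 − 336/5700)·9.8²/336 = 0.035455
  stratum D: (3200/15700)²·(1 − 718/3200)·5.8²/718 = 0.00150968
V_st = 0.0558473
V_srs = (1 − 2023/15700)·80.41/2023 = 0.0346262
deff = V_st / V_srs = 0.0558473/0.0346262 = 1.6129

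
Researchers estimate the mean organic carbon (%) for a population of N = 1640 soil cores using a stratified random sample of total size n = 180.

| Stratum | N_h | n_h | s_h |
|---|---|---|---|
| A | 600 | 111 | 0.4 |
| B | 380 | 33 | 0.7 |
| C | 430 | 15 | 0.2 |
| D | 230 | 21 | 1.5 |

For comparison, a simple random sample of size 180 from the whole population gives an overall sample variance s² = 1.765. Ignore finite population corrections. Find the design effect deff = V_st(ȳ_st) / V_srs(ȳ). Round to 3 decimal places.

V̂(ȳ_st) = Σ W_h² s_h²/n_h, with W_h = N_h/N and N = 1640:
  stratum A: (600/1640)²·0.4²/111 = 0.000192935
  stratum B: (380/1640)²·0.7²/33 = 0.00079719
  stratum C: (430/1640)²·0.2²/15 = 0.000183323
  stratum D: (230/1640)²·1.5²/21 = 0.00210732
V_st = 0.00328077
V_srs = s²/n = 1.765/180 = 0.00980556
deff = V_st / V_srs = 0.00328077/0.00980556 = 0.3346

deff ≈ 0.335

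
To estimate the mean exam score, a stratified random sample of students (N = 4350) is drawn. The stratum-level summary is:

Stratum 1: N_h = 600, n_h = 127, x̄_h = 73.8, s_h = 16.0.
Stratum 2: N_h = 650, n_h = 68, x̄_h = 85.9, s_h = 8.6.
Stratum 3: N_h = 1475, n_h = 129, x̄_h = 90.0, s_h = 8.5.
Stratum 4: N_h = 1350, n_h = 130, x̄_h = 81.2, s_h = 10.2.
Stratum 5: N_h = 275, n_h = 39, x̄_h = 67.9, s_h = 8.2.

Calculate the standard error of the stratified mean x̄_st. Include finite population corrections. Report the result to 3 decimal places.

SE(x̄_st) ≈ 0.432

V̂(x̄_st) = Σ W_h² (1 − n_h/N_h) s_h²/n_h, with W_h = N_h/N and N = 4350:
  stratum 1: (600/4350)²·(1 − 127/600)·16.0²/127 = 0.0302322
  stratum 2: (650/4350)²·(1 − 68/650)·8.6²/68 = 0.0217443
  stratum 3: (1475/4350)²·(1 − 129/1475)·8.5²/129 = 0.0587634
  stratum 4: (1350/4350)²·(1 − 130/1350)·10.2²/130 = 0.0696582
  stratum 5: (275/4350)²·(1 − 39/275)·8.2²/39 = 0.00591329
V̂(x̄_st) = 0.186311
SE(x̄_st) = √0.186311 = 0.431638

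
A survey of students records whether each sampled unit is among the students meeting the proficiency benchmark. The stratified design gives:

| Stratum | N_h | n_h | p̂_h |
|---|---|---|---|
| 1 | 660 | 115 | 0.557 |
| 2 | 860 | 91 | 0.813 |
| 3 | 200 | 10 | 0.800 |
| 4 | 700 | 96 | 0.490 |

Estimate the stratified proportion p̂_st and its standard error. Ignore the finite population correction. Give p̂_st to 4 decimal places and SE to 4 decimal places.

N = 2420; stratum weights W_h = N_h/N.
p̂_st = Σ W_h p̂_h = (660·0.557 + 860·0.813 + 200·0.800 + 700·0.490)/2420 = 0.64868
V̂(p̂_st) = Σ W_h² p̂_h(1−p̂_h)/(n_h−1):
  stratum 1: (660/2420)²·0.557·0.443/114 = 0.000160995
  stratum 2: (860/2420)²·0.813·0.187/90 = 0.000213332
  stratum 3: (200/2420)²·0.800·0.200/9 = 0.000121425
  stratum 4: (700/2420)²·0.490·0.510/95 = 0.000220094
V̂(p̂_st) = 0.000715845; SE = √V̂ = 0.0267553

p̂_st ≈ 0.6487, SE ≈ 0.0268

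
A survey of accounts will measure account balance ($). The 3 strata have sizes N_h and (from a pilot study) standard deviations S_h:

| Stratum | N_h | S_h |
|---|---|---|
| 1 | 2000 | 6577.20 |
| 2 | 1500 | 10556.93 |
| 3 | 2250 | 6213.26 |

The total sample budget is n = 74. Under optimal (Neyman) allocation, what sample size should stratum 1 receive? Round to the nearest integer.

Neyman allocation: n_h = n · N_h S_h / Σ N_i S_i, with n = 74.
  stratum 1: N_h·S_h = 2000·6577.20 = 13154400.00
  stratum 2: N_h·S_h = 1500·10556.93 = 15835395.00
  stratum 3: N_h·S_h = 2250·6213.26 = 13979835.00
Σ N_h S_h = 42969630.00
n for stratum 1 = 74·13154400.00/42969630.00 = 22.654 → 23

23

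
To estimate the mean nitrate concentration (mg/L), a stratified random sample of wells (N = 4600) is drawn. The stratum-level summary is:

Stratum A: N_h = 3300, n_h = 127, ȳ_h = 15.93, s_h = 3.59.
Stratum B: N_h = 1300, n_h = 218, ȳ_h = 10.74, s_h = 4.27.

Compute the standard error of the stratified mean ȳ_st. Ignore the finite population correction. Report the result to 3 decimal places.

V̂(ȳ_st) = Σ W_h² s_h²/n_h, with W_h = N_h/N and N = 4600:
  stratum A: (3300/4600)²·3.59²/127 = 0.0522273
  stratum B: (1300/4600)²·4.27²/218 = 0.00667991
V̂(ȳ_st) = 0.0589072
SE(ȳ_st) = √0.0589072 = 0.242708

SE(ȳ_st) ≈ 0.243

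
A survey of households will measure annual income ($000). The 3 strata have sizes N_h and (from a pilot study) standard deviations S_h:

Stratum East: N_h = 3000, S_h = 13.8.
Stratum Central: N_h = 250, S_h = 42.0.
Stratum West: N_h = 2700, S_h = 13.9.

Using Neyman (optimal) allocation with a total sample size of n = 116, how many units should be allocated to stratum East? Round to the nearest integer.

Neyman allocation: n_h = n · N_h S_h / Σ N_i S_i, with n = 116.
  stratum East: N_h·S_h = 3000·13.8 = 41400.00
  stratum Central: N_h·S_h = 250·42.0 = 10500.00
  stratum West: N_h·S_h = 2700·13.9 = 37530.00
Σ N_h S_h = 89430.00
n for stratum East = 116·41400.00/89430.00 = 53.700 → 54

54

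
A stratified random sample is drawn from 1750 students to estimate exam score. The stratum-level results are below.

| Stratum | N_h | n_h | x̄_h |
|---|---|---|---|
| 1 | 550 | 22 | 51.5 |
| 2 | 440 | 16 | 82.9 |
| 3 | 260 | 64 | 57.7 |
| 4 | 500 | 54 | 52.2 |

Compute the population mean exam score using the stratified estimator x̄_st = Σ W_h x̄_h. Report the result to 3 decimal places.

x̄_st ≈ 60.516

N = Σ N_h = 1750. Stratum weights W_h = N_h/N.
x̄_st = (550·51.5 + 440·82.9 + 260·57.7 + 500·52.2) / 1750 = 60.51600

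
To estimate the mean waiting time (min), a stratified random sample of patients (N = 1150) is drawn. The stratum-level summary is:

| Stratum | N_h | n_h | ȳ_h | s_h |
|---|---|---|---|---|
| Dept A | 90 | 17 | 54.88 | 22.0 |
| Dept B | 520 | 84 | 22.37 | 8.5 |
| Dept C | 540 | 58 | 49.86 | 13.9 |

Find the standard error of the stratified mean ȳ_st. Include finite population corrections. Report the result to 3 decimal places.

V̂(ȳ_st) = Σ W_h² (1 − n_h/N_h) s_h²/n_h, with W_h = N_h/N and N = 1150:
  stratum Dept A: (90/1150)²·(1 − 17/90)·22.0²/17 = 0.141438
  stratum Dept B: (520/1150)²·(1 − 84/520)·8.5²/84 = 0.147453
  stratum Dept C: (540/1150)²·(1 − 58/540)·13.9²/58 = 0.655612
V̂(ȳ_st) = 0.944502
SE(ȳ_st) = √0.944502 = 0.971855

SE(ȳ_st) ≈ 0.972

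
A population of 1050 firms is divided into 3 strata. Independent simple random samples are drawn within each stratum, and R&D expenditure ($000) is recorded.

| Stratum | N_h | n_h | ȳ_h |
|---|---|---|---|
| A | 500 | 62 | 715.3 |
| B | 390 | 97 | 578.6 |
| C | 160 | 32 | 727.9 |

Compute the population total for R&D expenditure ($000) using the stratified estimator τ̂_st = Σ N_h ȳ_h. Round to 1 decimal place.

τ̂_st ≈ 699768.0

τ̂_st = Σ N_h ȳ_h = 500·715.3 + 390·578.6 + 160·727.9 = 699768.0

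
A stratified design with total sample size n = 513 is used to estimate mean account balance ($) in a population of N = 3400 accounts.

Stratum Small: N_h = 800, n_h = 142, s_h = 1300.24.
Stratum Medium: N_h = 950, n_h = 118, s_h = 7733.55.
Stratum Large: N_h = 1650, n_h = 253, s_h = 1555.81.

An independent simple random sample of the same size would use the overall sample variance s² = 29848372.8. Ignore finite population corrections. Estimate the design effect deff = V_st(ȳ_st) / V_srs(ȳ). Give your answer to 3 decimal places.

deff ≈ 0.730

V̂(ȳ_st) = Σ W_h² s_h²/n_h, with W_h = N_h/N and N = 3400:
  stratum Small: (800/3400)²·1300.24²/142 = 659.145
  stratum Medium: (950/3400)²·7733.55²/118 = 39569.9
  stratum Large: (1650/3400)²·1555.81²/253 = 2253.22
V_st = 42482.3
V_srs = s²/n = 29848372.8/513 = 58184
deff = V_st / V_srs = 42482.3/58184 = 0.7301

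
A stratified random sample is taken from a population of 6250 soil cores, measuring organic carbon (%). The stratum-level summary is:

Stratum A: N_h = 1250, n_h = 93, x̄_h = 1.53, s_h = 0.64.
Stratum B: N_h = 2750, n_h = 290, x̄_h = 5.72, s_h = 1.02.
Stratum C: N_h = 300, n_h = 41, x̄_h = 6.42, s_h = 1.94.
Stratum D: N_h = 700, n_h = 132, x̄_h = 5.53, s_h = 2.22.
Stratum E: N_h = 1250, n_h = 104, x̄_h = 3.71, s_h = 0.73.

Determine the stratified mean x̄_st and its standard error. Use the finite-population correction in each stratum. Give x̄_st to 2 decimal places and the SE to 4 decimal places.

x̄_st ≈ 4.49, SE ≈ 0.0392

x̄_st = Σ W_h x̄_h = (1250·1.53 + 2750·5.72 + 300·6.42 + 700·5.53 + 1250·3.71)/6250 = 4.49232
V̂(x̄_st) = Σ W_h² (1 − n_h/N_h) s_h²/n_h, with W_h = N_h/N and N = 6250:
  stratum A: (1250/6250)²·(1 − 93/1250)·0.64²/93 = 0.000163065
  stratum B: (2750/6250)²·(1 − 290/2750)·1.02²/290 = 0.000621313
  stratum C: (300/6250)²·(1 − 41/300)·1.94²/41 = 0.000182592
  stratum D: (700/6250)²·(1 − 132/700)·2.22²/132 = 0.00038003
  stratum E: (1250/6250)²·(1 − 104/1250)·0.73²/104 = 0.000187909
V̂(x̄_st) = 0.00153491
SE(x̄_st) = √0.00153491 = 0.0391779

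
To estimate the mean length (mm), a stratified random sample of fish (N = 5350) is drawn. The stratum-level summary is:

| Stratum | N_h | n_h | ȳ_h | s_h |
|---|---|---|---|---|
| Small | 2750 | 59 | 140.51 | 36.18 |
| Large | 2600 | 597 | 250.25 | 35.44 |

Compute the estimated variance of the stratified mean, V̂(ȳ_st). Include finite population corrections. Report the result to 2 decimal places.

V̂(ȳ_st) ≈ 6.12

V̂(ȳ_st) = Σ W_h² (1 − n_h/N_h) s_h²/n_h, with W_h = N_h/N and N = 5350:
  stratum Small: (2750/5350)²·(1 − 59/2750)·36.18²/59 = 5.7362
  stratum Large: (2600/5350)²·(1 − 597/2600)·35.44²/597 = 0.382789
V̂(ȳ_st) = 6.11898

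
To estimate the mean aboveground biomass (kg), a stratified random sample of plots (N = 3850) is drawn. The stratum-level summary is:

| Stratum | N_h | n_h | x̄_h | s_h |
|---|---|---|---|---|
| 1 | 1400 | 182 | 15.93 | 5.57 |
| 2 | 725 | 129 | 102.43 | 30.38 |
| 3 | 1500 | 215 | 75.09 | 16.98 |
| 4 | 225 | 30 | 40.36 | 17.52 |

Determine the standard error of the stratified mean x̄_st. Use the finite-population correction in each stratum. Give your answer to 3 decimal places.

SE(x̄_st) ≈ 0.658

V̂(x̄_st) = Σ W_h² (1 − n_h/N_h) s_h²/n_h, with W_h = N_h/N and N = 3850:
  stratum 1: (1400/3850)²·(1 − 182/1400)·5.57²/182 = 0.0196107
  stratum 2: (725/3850)²·(1 − 129/725)·30.38²/129 = 0.208568
  stratum 3: (1500/3850)²·(1 − 215/1500)·16.98²/215 = 0.174385
  stratum 4: (225/3850)²·(1 − 30/225)·17.52²/30 = 0.030286
V̂(x̄_st) = 0.43285
SE(x̄_st) = √0.43285 = 0.657914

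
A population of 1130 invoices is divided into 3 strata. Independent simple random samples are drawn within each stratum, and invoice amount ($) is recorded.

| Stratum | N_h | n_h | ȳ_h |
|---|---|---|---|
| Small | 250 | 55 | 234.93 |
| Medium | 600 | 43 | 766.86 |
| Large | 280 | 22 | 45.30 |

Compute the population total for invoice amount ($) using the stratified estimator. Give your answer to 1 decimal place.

τ̂_st ≈ 531532.5

τ̂_st = Σ N_h ȳ_h = 250·234.93 + 600·766.86 + 280·45.30 = 531532.5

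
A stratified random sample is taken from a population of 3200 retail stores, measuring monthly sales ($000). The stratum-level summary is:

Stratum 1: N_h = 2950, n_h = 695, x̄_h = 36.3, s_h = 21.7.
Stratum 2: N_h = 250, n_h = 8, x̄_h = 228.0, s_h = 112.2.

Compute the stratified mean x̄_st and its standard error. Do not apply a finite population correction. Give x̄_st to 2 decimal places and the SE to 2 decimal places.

x̄_st ≈ 51.28, SE ≈ 3.19

x̄_st = Σ W_h x̄_h = (2950·36.3 + 250·228.0)/3200 = 51.27656
V̂(x̄_st) = Σ W_h² s_h²/n_h, with W_h = N_h/N and N = 3200:
  stratum 1: (2950/3200)²·21.7²/695 = 0.575809
  stratum 2: (250/3200)²·112.2²/8 = 9.60452
V̂(x̄_st) = 10.1803
SE(x̄_st) = √10.1803 = 3.19066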